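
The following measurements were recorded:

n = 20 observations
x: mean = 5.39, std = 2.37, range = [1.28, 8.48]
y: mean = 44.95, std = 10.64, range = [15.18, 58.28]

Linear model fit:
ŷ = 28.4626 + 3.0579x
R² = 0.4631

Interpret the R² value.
About 46.31% of the variability in y is accounted for by the regression on x (R² = 0.4631) — a moderate linear fit.

R² = 1 − SS_res/SS_tot compares the residual scatter to the total scatter of y about its mean.

Here R² = 0.4631:
- Explained: 46.31% of the variation in y
- Unexplained (residual): 100% − 46.31% = 53.69%
- Rule of thumb (below 0.3 weak; 0.3 to below 0.7 moderate; 0.7 and above strong) → moderate

Note: R² says nothing about causation, and a high R² does not by itself mean the linear form is appropriate — check the residuals.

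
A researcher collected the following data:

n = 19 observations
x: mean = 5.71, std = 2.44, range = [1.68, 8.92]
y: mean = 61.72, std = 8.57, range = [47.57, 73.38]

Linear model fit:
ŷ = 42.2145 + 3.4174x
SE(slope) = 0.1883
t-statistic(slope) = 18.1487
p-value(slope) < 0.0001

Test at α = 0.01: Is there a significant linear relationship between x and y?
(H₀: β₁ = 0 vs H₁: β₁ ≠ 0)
Since p-value < 0.0001 < α = 0.01, reject H₀ — the slope is significantly different from 0.

Hypothesis test for the slope coefficient:

H₀: β₁ = 0 (no linear relationship)
H₁: β₁ ≠ 0 (linear relationship exists)

Test statistic: t = β̂₁ / SE(β̂₁) = 3.4174 / 0.1883 = 18.1487

p < 0.0001: how often a slope estimate this far from 0 (in SE units) would arise by chance if β₁ were truly 0.

Decision rule: reject H₀ if p-value < α.
p-value < 0.0001 < α = 0.01 → reject H₀.

Conclusion: the linear association between x and y is significant at the 1% level.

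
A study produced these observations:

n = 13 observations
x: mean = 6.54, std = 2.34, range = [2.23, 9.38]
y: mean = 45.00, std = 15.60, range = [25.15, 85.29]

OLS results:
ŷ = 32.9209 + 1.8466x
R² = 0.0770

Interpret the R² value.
The model explains 7.70% of the variance in y (R² = 0.0770), leaving 92.30% unexplained; the fit is weak.

R² (coefficient of determination) measures the proportion of variance in y explained by the regression model.

Here R² = 0.0770:
- Explained: 7.70% of the variation in y
- Unexplained (residual): 100% − 7.70% = 92.30%
- Rule of thumb (below 0.3 weak; 0.3 to below 0.7 moderate; 0.7 and above strong) → weak

Note: R² says nothing about causation, and a high R² does not by itself mean the linear form is appropriate — check the residuals.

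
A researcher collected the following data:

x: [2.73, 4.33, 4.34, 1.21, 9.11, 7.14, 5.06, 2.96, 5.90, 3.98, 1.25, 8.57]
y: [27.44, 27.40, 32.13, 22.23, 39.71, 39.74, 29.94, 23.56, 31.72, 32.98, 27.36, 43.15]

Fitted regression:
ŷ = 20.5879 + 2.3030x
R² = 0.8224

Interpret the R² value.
R² = 0.8224 means 82.24% of the variation in y is explained by the linear relationship with x. This indicates a strong fit.

R² = 1 − SS_res/SS_tot compares the residual scatter to the total scatter of y about its mean.

Here R² = 0.8224:
- Explained: 82.24% of the variation in y
- Unexplained (residual): 100% − 82.24% = 17.76%
- Rule of thumb (below 0.3 weak; 0.3 to below 0.7 moderate; 0.7 and above strong) → strong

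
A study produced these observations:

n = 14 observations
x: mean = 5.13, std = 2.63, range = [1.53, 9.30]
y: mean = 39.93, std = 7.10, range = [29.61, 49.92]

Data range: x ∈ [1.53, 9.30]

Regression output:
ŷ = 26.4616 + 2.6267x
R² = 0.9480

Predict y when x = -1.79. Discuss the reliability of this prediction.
The equation gives ŷ = 21.7598; however x = -1.79 is 3.32 units below the observed range, so this extrapolated value should not be trusted.

Prediction calculation:
ŷ = 26.4616 + 2.6267 × (-1.79)
ŷ = 21.7598

Reliability:
- Data range: x ∈ [1.53, 9.30]
- Prediction point: x = -1.79 is 3.32 units below the observed range → this is EXTRAPOLATION, not interpolation

Why that matters here:
- There are no observations near this x to validate the fitted line there
- The linear relationship may not hold outside the observed range

The R² = 0.9480 only validates the fit within [1.53, 9.30]; treat ŷ = 21.7598 with caution.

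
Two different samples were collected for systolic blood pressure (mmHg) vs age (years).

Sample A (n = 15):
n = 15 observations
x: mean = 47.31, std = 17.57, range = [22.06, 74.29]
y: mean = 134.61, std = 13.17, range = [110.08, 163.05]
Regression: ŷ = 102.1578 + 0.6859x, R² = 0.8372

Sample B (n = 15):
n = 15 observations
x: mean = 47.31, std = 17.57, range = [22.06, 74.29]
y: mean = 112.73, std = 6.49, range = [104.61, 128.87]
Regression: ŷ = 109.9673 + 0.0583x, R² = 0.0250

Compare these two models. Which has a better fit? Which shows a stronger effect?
Model A has the better fit (R² = 0.8372 vs 0.0250). Model A shows the stronger effect (|β₁| = 0.6859 vs 0.0583).

Model Comparison:

Fit — compare R²:
- Model A: R² = 0.8372 → 83.72% of variance in blood pressure explained
- Model B: R² = 0.0250 → 2.50% of variance in blood pressure explained
- 0.8372 > 0.0250 → Model A has the better fit

Effect size (slope magnitude):
- Model A: β₁ = 0.6859 → predicted blood pressure rises 0.6859 mmHg per additional year of age
- Model B: β₁ = 0.0583 → predicted blood pressure rises 0.0583 mmHg per additional year of age
- |0.6859| > |0.0583| → Model A shows the stronger marginal effect

Note: The two samples could reflect different populations, time periods, or measurement quality.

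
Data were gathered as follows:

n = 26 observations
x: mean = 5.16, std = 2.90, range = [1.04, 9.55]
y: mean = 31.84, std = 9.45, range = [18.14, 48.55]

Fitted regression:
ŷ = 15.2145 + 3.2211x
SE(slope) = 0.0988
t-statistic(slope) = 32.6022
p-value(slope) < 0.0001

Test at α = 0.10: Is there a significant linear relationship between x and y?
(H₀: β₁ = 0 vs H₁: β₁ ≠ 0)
Since p-value < 0.0001 < α = 0.10, reject H₀ — the slope is significantly different from 0.

Hypothesis test for the slope coefficient:

H₀: β₁ = 0 (no linear relationship)
H₁: β₁ ≠ 0 (linear relationship exists)

Test statistic: t = β̂₁ / SE(β̂₁) = 3.2211 / 0.0988 = 32.6022

The p-value (<0.0001) is the probability, under H₀, of a t-statistic at least as extreme as |t| = 32.6022 (two-sided, df = n − 2 = 24).

Decision rule: reject H₀ if p-value < α.
p-value < 0.0001 < α = 0.10 → reject H₀.

At α = 0.10 the data do provide convincing evidence of a nonzero slope.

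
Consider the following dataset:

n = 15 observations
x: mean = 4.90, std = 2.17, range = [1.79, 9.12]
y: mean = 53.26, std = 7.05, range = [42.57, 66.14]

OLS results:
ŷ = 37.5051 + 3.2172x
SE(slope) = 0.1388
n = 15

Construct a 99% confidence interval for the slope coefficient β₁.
The 99% CI for β₁ is (2.7991, 3.6353)

Confidence interval for the slope:

The 99% CI for β₁ is: β̂₁ ± t*(α/2, n-2) × SE(β̂₁)

Step 1: Find critical t-value
- Confidence level = 0.99
- Degrees of freedom = n - 2 = 15 - 2 = 13
- t*(α/2, 13) = 3.0123

Step 2: Calculate margin of error
Margin = 3.0123 × 0.1388 = 0.4181

Step 3: Construct interval
CI = 3.2172 ± 0.4181
CI = (2.7991, 3.6353)

Interpretation: intervals built this way capture the true β₁ in 99% of repeated samples; here the plausible range for the per-unit effect of x on y is 2.7991 to 3.6353.
Both endpoints are positive, so the data support a genuinely positive slope at this confidence level.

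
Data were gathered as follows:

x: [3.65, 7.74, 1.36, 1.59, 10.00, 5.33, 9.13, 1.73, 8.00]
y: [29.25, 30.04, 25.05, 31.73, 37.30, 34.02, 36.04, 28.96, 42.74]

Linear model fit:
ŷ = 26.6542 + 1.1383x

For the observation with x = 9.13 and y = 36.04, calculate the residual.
Residual = -1.0069

The residual is the difference between the actual value and the predicted value:

Residual = y - ŷ

Step 1: Calculate predicted value
ŷ = 26.6542 + 1.1383 × 9.13
ŷ = 37.0469

Step 2: Calculate residual
Residual = 36.04 - 37.0469
Residual = -1.0069

Sign check: y < ŷ, so the point is below the line and the fit overestimates here.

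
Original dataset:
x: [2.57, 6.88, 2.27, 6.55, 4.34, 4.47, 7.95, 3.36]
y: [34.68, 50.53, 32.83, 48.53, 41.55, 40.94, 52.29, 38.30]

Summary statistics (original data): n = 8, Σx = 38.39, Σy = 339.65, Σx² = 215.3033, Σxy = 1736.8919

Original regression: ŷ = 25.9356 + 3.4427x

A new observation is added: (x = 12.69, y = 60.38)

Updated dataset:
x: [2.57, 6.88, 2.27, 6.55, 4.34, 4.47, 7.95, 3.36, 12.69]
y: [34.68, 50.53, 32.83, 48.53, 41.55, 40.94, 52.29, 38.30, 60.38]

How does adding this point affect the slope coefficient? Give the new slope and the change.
New slope β₁ = 2.6925 versus 3.4427 before: a change of -0.7502 (-21.8%).

The new point has HIGH LEVERAGE: x = 12.69 is far from the original mean x̄ = 38.39/8 ≈ 4.80 (original range [2.27, 7.95]).

Step 1: Update the sums with the new point (n goes from 8 to 9)
Σx  = 38.39 + 12.69 = 51.08
Σy  = 339.65 + 60.38 = 400.03
Σx² = 215.3033 + 12.69² = 215.3033 + 161.0361 = 376.3394
Σxy = 1736.8919 + 12.69×60.38 = 1736.8919 + 766.2222 = 2503.1141

Step 2: Recompute the slope with b₁ = (nΣxy − ΣxΣy) / (nΣx² − (Σx)²)
Numerator   = 9×2503.1141 − 51.08×400.03 = 22528.0269 − 20433.5324 = 2094.4945
Denominator = 9×376.3394 − 51.08² = 3387.0546 − 2609.1664 = 777.8882
b₁(new) = 2094.4945 / 777.8882 = 2.6925

(Same formula on the original sums: (8×1736.8919 − 38.39×339.65) / (8×215.3033 − 38.39²) = 855.9717 / 248.6343 = 3.4427, matching the given fit.)

Step 3: Change in slope
Δβ₁ = 2.6925 − 3.4427 = -0.7502
Relative change = -0.7502 / 3.4427 × 100% = -21.8%
→ the slope decreases when the point is added.

A high-leverage point only changes the slope if it is off the original line; here y = 60.38 is below the original trend, so the slope decreases.
In practice: investigate whether it comes from the same population as the rest of the sample.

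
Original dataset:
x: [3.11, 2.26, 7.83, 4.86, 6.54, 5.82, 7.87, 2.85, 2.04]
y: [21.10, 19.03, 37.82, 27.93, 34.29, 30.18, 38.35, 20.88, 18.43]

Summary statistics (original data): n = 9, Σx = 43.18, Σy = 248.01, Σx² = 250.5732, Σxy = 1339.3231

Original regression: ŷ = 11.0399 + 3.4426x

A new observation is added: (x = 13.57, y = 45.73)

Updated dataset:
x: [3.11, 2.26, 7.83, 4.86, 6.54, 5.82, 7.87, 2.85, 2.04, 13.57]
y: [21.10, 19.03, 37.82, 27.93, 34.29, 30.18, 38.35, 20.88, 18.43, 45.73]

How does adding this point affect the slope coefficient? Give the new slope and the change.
Adding the point moves β₁ from 3.4426 to 2.5999, i.e. it decreases by 0.8427 (-24.5%).

The new point has HIGH LEVERAGE: x = 13.57 is far from the original mean x̄ = 43.18/9 ≈ 4.80 (original range [2.04, 7.87]).

Step 1: Update the sums with the new point (n goes from 9 to 10)
Σx  = 43.18 + 13.57 = 56.75
Σy  = 248.01 + 45.73 = 293.74
Σx² = 250.5732 + 13.57² = 250.5732 + 184.1449 = 434.7181
Σxy = 1339.3231 + 13.57×45.73 = 1339.3231 + 620.5561 = 1959.8792

Step 2: Recompute the slope with b₁ = (nΣxy − ΣxΣy) / (nΣx² − (Σx)²)
Numerator   = 10×1959.8792 − 56.75×293.74 = 19598.7920 − 16669.7450 = 2929.0470
Denominator = 10×434.7181 − 56.75² = 4347.1810 − 3220.5625 = 1126.6185
b₁(new) = 2929.0470 / 1126.6185 = 2.5999

(Same formula on the original sums: (9×1339.3231 − 43.18×248.01) / (9×250.5732 − 43.18²) = 1344.8361 / 390.6464 = 3.4426, matching the given fit.)

Step 3: Change in slope
Δβ₁ = 2.5999 − 3.4426 = -0.8427
Relative change = -0.8427 / 3.4426 × 100% = -24.5%
→ the slope decreases when the point is added.

Because the point sits below the extension of the original line at a high-leverage x, it tilts the fit down.
In practice: refit with and without it and report both if conclusions differ.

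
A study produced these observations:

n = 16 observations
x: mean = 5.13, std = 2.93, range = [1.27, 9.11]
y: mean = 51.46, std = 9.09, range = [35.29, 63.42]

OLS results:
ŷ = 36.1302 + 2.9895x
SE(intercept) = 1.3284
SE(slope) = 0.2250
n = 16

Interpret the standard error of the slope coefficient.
SE(β̂₁) = 0.2250 is the estimated standard deviation of the slope estimate across repeated samples; relative to β̂₁ = 2.9895 that is 7.5%, a precise estimate.

What SE measures:
- The standard error quantifies the sampling variability of the coefficient estimate
- It is the estimated standard deviation of β̂₁ across hypothetical repeated samples of the same size
- Smaller SE → more precise estimate

Relative precision:
- SE / |β̂₁| = 0.2250 / 2.9895 = 7.5%
- Rule of thumb (under 20%: precise; 20% to under 50%: moderately precise; 50% or more: imprecise) → precise

Rough 95% range (±2 SE): 2.9895 ± 0.4500 → (2.5395, 3.4395).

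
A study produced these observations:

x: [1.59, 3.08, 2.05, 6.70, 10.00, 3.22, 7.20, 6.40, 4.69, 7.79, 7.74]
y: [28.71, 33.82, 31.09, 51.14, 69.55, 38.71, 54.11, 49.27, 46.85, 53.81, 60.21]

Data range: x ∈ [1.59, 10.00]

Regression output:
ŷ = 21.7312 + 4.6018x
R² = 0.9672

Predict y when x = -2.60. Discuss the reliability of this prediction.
The equation gives ŷ = 9.7665; however x = -2.60 is 4.19 units below the observed range, so this extrapolated value should not be trusted.

Prediction calculation:
ŷ = 21.7312 + 4.6018 × (-2.60)
ŷ = 9.7665

Reliability:
- Data range: x ∈ [1.59, 10.00]
- Prediction point: x = -2.60 is 4.19 units below the observed range → this is EXTRAPOLATION, not interpolation

Why that matters here:
- There are no observations near this x to validate the fitted line there
- Real relationships often flatten, saturate, or turn nonlinear at extremes

The R² = 0.9672 only validates the fit within [1.59, 10.00]; treat ŷ = 9.7665 with caution.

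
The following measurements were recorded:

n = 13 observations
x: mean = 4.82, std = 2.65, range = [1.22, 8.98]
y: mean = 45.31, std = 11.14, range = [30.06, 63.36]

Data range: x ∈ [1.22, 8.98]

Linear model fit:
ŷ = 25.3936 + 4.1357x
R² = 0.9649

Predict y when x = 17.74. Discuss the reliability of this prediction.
ŷ = 98.7609, but this is extrapolation (above the data range [1.22, 8.98]) and may be unreliable.

Prediction calculation:
ŷ = 25.3936 + 4.1357 × 17.74
ŷ = 98.7609

Reliability:
- Data range: x ∈ [1.22, 8.98]
- Prediction point: x = 17.74 is 8.76 units above the observed range → this is EXTRAPOLATION, not interpolation

Why that matters here:
- Real relationships often flatten, saturate, or turn nonlinear at extremes
- R² describes fit only over the sampled x values; it says nothing about behaviour beyond them

A defensible statement: 'if the linear trend continued to x = 17.74, y would be about 98.7609' — the premise is untested.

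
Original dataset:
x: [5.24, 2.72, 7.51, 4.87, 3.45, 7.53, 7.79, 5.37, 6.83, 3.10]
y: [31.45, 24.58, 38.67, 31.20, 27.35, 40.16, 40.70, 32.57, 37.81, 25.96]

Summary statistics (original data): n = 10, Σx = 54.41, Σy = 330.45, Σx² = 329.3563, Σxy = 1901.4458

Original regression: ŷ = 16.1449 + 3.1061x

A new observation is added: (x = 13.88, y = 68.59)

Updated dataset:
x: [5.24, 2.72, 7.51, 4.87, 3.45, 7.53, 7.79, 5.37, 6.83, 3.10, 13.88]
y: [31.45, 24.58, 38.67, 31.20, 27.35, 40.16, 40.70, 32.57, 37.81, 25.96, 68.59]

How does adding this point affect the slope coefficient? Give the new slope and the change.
Adding the point moves β₁ from 3.1061 to 3.8363, i.e. it increases by 0.7302 (+23.5%).

x = 13.88 lies well outside the original x-range [2.72, 7.79] (x̄ ≈ 5.44), so this observation has high leverage and can move the slope substantially.

Step 1: Update the sums with the new point (n goes from 10 to 11)
Σx  = 54.41 + 13.88 = 68.29
Σy  = 330.45 + 68.59 = 399.04
Σx² = 329.3563 + 13.88² = 329.3563 + 192.6544 = 522.0107
Σxy = 1901.4458 + 13.88×68.59 = 1901.4458 + 952.0292 = 2853.4750

Step 2: Recompute the slope with b₁ = (nΣxy − ΣxΣy) / (nΣx² − (Σx)²)
Numerator   = 11×2853.4750 − 68.29×399.04 = 31388.2250 − 27250.4416 = 4137.7834
Denominator = 11×522.0107 − 68.29² = 5742.1177 − 4663.5241 = 1078.5936
b₁(new) = 4137.7834 / 1078.5936 = 3.8363

(Same formula on the original sums: (10×1901.4458 − 54.41×330.45) / (10×329.3563 − 54.41²) = 1034.6735 / 333.1149 = 3.1061, matching the given fit.)

Step 3: Change in slope
Δβ₁ = 3.8363 − 3.1061 = +0.7302
Relative change = +0.7302 / 3.1061 × 100% = +23.5%
→ the slope increases when the point is added.

A high-leverage point only changes the slope if it is off the original line; here y = 68.59 is above the original trend, so the slope increases.
In practice: examine leverage (hᵢ) and Cook's distance rather than deleting it automatically.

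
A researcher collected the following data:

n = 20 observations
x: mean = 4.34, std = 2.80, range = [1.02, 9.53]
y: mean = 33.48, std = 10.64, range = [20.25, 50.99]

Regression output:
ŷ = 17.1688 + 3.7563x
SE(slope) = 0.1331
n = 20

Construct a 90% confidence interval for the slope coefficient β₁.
The 90% CI for β₁ is (3.5255, 3.9871)

Confidence interval for the slope:

The 90% CI for β₁ is: β̂₁ ± t*(α/2, n-2) × SE(β̂₁)

Step 1: Find critical t-value
- Confidence level = 0.9
- Degrees of freedom = n - 2 = 20 - 2 = 18
- t*(α/2, 18) = 1.7341

Step 2: Calculate margin of error
Margin = 1.7341 × 0.1331 = 0.2308

Step 3: Construct interval
CI = 3.7563 ± 0.2308
CI = (3.5255, 3.9871)

Interpretation: intervals built this way capture the true β₁ in 90% of repeated samples; here the plausible range for the per-unit effect of x on y is 3.5255 to 3.9871.
The interval does not include 0, suggesting a significant linear relationship.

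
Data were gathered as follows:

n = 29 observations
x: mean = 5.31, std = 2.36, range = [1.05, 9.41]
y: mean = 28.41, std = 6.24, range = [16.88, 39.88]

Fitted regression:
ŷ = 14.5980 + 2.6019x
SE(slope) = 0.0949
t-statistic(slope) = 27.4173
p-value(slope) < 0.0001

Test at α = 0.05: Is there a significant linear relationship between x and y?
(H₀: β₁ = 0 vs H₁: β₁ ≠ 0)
p-value < 0.0001 < α = 0.05, so we reject H₀. The relationship is significant.

Hypothesis test for the slope coefficient:

H₀: β₁ = 0 (no linear relationship)
H₁: β₁ ≠ 0 (linear relationship exists)

Test statistic: t = β̂₁ / SE(β̂₁) = 2.6019 / 0.0949 = 27.4173

p < 0.0001: how often a slope estimate this far from 0 (in SE units) would arise by chance if β₁ were truly 0.

Decision rule: reject H₀ if p-value < α.
p-value < 0.0001 < α = 0.05 → reject H₀.

Conclusion: the linear association between x and y is significant at the 5% level.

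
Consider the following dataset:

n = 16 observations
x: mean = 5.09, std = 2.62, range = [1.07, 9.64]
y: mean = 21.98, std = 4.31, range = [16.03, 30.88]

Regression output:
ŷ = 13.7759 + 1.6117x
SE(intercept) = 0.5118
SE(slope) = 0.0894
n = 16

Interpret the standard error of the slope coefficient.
SE(slope) = 0.0894 measures the uncertainty in the estimated slope. The coefficient is estimated precisely (SE/|β̂₁| = 5.5%).

SE(β̂₁) = 0.0894 says: if we drew many samples of n = 16 from the same population and refit each time, the fitted slopes would scatter with a standard deviation of roughly 0.0894 around the true β₁.

Relative precision:
- SE / |β̂₁| = 0.0894 / 1.6117 = 5.5%
- Rule of thumb (under 20%: precise; 20% to under 50%: moderately precise; 50% or more: imprecise) → precise

Link to interval estimation: a confidence interval for β₁ is β̂₁ ± t* × 0.0894, so SE sets the half-width per unit of t*.

What drives SE(β̂₁): larger n (here n = 16) → smaller SE.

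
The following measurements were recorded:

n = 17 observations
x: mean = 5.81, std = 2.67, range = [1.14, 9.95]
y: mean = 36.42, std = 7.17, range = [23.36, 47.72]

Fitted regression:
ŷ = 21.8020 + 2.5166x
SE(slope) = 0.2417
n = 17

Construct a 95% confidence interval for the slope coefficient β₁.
The 95% CI for β₁ is (2.0014, 3.0318)

Confidence interval for the slope:

The 95% CI for β₁ is: β̂₁ ± t*(α/2, n-2) × SE(β̂₁)

Step 1: Find critical t-value
- Confidence level = 0.95
- Degrees of freedom = n - 2 = 17 - 2 = 15
- t*(α/2, 15) = 2.1314

Step 2: Calculate margin of error
Margin = 2.1314 × 0.2417 = 0.5152

Step 3: Construct interval
CI = 2.5166 ± 0.5152
CI = (2.0014, 3.0318)

Interpretation: intervals built this way capture the true β₁ in 95% of repeated samples; here the plausible range for the per-unit effect of x on y is 2.0014 to 3.0318.
Both endpoints are positive, so the data support a genuinely positive slope at this confidence level.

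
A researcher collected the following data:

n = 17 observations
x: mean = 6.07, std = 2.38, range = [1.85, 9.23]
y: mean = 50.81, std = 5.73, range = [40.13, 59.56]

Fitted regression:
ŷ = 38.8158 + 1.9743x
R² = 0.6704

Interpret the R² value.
About 67.04% of the variability in y is accounted for by the regression on x (R² = 0.6704) — a moderate linear fit.

R² = 1 − SS_res/SS_tot compares the residual scatter to the total scatter of y about its mean.

Here R² = 0.6704:
- Explained: 67.04% of the variation in y
- Unexplained (residual): 100% − 67.04% = 32.96%
- Rule of thumb (below 0.3 weak; 0.3 to below 0.7 moderate; 0.7 and above strong) → moderate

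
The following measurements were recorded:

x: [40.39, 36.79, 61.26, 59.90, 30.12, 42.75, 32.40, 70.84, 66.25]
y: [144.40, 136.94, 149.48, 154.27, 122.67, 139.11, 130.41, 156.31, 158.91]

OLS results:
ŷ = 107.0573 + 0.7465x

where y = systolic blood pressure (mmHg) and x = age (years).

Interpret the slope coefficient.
An increase of one year in age is associated with a 0.7465 mmHg increase in predicted blood pressure.

The slope β₁ = 0.7465 gives the rate at which the fitted blood pressure changes with age.

Interpretation:
- Age up by 1 year → predicted blood pressure increases by 0.7465 mmHg
- The effect is assumed constant over the observed range of x (linearity)
- The sign (+) gives the direction; the magnitude 0.7465 gives the size of the effect per year

The intercept β₀ = 107.0573 is the predicted blood pressure when age = 0; since the smallest observed x is 30.12, this is an extrapolation and mainly anchors the line.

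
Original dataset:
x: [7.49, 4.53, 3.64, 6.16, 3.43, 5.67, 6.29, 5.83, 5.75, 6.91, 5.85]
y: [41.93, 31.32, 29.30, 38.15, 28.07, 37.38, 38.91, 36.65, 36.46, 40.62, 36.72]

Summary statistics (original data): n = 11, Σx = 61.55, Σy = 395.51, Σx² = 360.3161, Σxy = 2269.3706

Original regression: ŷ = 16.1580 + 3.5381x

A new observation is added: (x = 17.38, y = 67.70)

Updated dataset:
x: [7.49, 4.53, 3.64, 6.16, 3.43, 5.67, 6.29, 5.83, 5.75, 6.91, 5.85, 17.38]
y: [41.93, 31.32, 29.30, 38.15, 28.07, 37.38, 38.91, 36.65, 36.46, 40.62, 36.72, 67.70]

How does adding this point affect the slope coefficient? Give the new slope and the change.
The slope changes from 3.5381 to 2.7876 (change of -0.7505, or -21.2%).

x = 17.38 lies well outside the original x-range [3.43, 7.49] (x̄ ≈ 5.60), so this observation has high leverage and can move the slope substantially.

Step 1: Update the sums with the new point (n goes from 11 to 12)
Σx  = 61.55 + 17.38 = 78.93
Σy  = 395.51 + 67.70 = 463.21
Σx² = 360.3161 + 17.38² = 360.3161 + 302.0644 = 662.3805
Σxy = 2269.3706 + 17.38×67.70 = 2269.3706 + 1176.6260 = 3445.9966

Step 2: Recompute the slope with b₁ = (nΣxy − ΣxΣy) / (nΣx² − (Σx)²)
Numerator   = 12×3445.9966 − 78.93×463.21 = 41351.9592 − 36561.1653 = 4790.7939
Denominator = 12×662.3805 − 78.93² = 7948.5660 − 6229.9449 = 1718.6211
b₁(new) = 4790.7939 / 1718.6211 = 2.7876

(Same formula on the original sums: (11×2269.3706 − 61.55×395.51) / (11×360.3161 − 61.55²) = 619.4361 / 175.0746 = 3.5381, matching the given fit.)

Step 3: Change in slope
Δβ₁ = 2.7876 − 3.5381 = -0.7505
Relative change = -0.7505 / 3.5381 × 100% = -21.2%
→ the slope decreases when the point is added.

Because the point sits below the extension of the original line at a high-leverage x, it tilts the fit down.
In practice: check such a point for data-entry or measurement error; investigate whether it comes from the same population as the rest of the sample.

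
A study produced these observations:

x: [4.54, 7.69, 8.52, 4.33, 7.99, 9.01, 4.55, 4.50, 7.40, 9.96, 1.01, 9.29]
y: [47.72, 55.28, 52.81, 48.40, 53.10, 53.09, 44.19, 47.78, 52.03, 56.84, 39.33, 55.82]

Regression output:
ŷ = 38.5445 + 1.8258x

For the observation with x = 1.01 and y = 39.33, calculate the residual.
Residual = -1.0586

The residual is the difference between the actual value and the predicted value:

Residual = y - ŷ

Step 1: Calculate predicted value
ŷ = 38.5445 + 1.8258 × 1.01
ŷ = 40.3886

Step 2: Calculate residual
Residual = 39.33 - 40.3886
Residual = -1.0586

The residual is negative, so the observed y = 39.33 sits below the regression line (the line overestimates it by 1.0586).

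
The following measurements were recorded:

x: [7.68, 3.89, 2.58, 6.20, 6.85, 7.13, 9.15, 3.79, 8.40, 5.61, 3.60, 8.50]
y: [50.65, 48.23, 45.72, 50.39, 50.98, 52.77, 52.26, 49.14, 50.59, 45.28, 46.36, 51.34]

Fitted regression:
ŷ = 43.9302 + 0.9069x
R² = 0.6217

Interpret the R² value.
About 62.17% of the variability in y is accounted for by the regression on x (R² = 0.6217) — a moderate linear fit.

The coefficient of determination R² is the fraction of the total variation in y that the fitted line accounts for.

Here R² = 0.6217:
- Explained: 62.17% of the variation in y
- Unexplained (residual): 100% − 62.17% = 37.83%
- Rule of thumb (below 0.3 weak; 0.3 to below 0.7 moderate; 0.7 and above strong) → moderate

Note: R² never decreases when predictors are added, so it should not be used alone to compare models of different size.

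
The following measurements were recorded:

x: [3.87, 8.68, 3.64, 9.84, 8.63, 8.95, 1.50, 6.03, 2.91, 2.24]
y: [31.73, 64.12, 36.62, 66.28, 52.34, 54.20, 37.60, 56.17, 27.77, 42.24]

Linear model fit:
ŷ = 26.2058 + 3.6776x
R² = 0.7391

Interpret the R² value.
R² = 0.7391 means 73.91% of the variation in y is explained by the linear relationship with x. This indicates a strong fit.

R² = 1 − SS_res/SS_tot compares the residual scatter to the total scatter of y about its mean.

Here R² = 0.7391:
- Explained: 73.91% of the variation in y
- Unexplained (residual): 100% − 73.91% = 26.09%
- Rule of thumb (below 0.3 weak; 0.3 to below 0.7 moderate; 0.7 and above strong) → strong

Note: R² says nothing about causation, and a high R² does not by itself mean the linear form is appropriate — check the residuals.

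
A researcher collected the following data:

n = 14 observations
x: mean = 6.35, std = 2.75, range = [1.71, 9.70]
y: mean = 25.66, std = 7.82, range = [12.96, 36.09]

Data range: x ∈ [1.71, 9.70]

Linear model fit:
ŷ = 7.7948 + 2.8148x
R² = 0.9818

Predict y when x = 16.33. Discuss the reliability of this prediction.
ŷ = 53.7605 (extrapolation — x = 16.33 lies outside [1.71, 9.70], so reliability is low).

Prediction calculation:
ŷ = 7.7948 + 2.8148 × 16.33
ŷ = 53.7605

Reliability:
- Data range: x ∈ [1.71, 9.70]
- Prediction point: x = 16.33 is 6.63 units above the observed range → this is EXTRAPOLATION, not interpolation

Why that matters here:
- There are no observations near this x to validate the fitted line there
- The linear relationship may not hold outside the observed range

Report the number if required, but flag clearly that it is an extrapolation.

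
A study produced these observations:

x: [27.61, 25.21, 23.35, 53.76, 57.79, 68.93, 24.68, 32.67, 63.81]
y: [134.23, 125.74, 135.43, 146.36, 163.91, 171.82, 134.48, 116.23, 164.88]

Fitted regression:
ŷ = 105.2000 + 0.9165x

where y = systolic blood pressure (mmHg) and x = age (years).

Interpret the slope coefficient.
An increase of one year in age is associated with a 0.9165 mmHg increase in predicted blood pressure.

β₁ = 0.9165 is the change in predicted blood pressure (mmHg) per additional year of age.

Interpretation:
- Age up by 1 year → predicted blood pressure increases by 0.9165 mmHg
- This is a linear approximation: the same per-unit change is assumed across the whole observed x range

(β₀ = 105.2000 is the fitted value at x = 0 and is not part of the slope interpretation.)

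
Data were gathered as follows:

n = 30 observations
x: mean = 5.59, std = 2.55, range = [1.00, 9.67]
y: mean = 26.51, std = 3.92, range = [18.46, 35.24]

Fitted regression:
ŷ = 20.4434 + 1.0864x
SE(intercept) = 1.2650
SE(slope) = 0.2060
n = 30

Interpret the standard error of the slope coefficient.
SE(β̂₁) = 0.2060 is the estimated standard deviation of the slope estimate across repeated samples; relative to β̂₁ = 1.0864 that is 19.0%, a precise estimate.

What SE measures:
- The standard error quantifies the sampling variability of the coefficient estimate
- It is the estimated standard deviation of β̂₁ across hypothetical repeated samples of the same size
- Smaller SE → more precise estimate

Relative precision:
- SE / |β̂₁| = 0.2060 / 1.0864 = 19.0%
- Rule of thumb (under 20%: precise; 20% to under 50%: moderately precise; 50% or more: imprecise) → precise

Link to the t-test: t = β̂₁ / SE(β̂₁) = 1.0864 / 0.2060 = 5.2738, the statistic for H₀: β₁ = 0.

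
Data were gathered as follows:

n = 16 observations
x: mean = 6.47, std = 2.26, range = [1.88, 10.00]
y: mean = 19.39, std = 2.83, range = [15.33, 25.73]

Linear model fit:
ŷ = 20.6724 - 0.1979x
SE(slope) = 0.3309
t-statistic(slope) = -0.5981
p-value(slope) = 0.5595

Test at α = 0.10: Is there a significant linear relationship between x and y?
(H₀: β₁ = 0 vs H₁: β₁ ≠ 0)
Fail to reject H₀: p-value = 0.5595 ≥ α = 0.10. The linear relationship is not significant at the 10% level.

Hypothesis test for the slope coefficient:

H₀: β₁ = 0 (no linear relationship)
H₁: β₁ ≠ 0 (linear relationship exists)

Test statistic: t = β̂₁ / SE(β̂₁) = -0.1979 / 0.3309 = -0.5981

The p-value (0.5595) is the probability, under H₀, of a t-statistic at least as extreme as |t| = 0.5981 (two-sided, df = n − 2 = 14).

Decision rule: reject H₀ if p-value < α.
p-value = 0.5595 ≥ α = 0.10 → fail to reject H₀.

There is not sufficient evidence at the 10% significance level to conclude that a linear relationship exists between x and y.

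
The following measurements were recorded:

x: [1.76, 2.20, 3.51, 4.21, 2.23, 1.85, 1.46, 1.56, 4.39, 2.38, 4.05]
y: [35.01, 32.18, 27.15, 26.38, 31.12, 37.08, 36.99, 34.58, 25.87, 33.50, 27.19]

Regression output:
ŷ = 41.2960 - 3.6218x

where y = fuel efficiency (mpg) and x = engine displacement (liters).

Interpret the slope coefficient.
For each additional liter of engine displacement, predicted fuel efficiency decreases by approximately 3.6218 mpg.

The slope β₁ = -3.6218 gives the rate at which the fitted fuel efficiency changes with engine displacement.

Interpretation:
- Engine displacement up by 1 liter → predicted fuel efficiency decreases by 3.6218 mpg
- The effect is assumed constant over the observed range of x (linearity)

The intercept β₀ = 41.2960 is the predicted fuel efficiency when engine displacement = 0; since the smallest observed x is 1.46, this is an extrapolation and mainly anchors the line.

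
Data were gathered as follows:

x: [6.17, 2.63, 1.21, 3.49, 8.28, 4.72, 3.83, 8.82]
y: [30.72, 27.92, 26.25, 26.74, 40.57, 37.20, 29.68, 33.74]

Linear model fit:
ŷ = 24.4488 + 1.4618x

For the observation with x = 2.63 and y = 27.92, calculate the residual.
Residual = -0.3733

The residual is the difference between the actual value and the predicted value:

Residual = y - ŷ

Step 1: Calculate predicted value
ŷ = 24.4488 + 1.4618 × 2.63
ŷ = 28.2933

Step 2: Calculate residual
Residual = 27.92 - 28.2933
Residual = -0.3733

Interpretation: the model overestimates the actual value by 0.3733 at this point (negative residual → observation lies below the fitted line).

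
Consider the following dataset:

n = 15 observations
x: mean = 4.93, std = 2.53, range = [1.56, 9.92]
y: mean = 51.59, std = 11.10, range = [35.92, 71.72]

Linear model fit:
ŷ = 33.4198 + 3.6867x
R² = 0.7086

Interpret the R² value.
The model explains 70.86% of the variance in y (R² = 0.7086), leaving 29.14% unexplained; the fit is strong.

The coefficient of determination R² is the fraction of the total variation in y that the fitted line accounts for.

Here R² = 0.7086:
- Explained: 70.86% of the variation in y
- Unexplained (residual): 100% − 70.86% = 29.14%
- Rule of thumb (below 0.3 weak; 0.3 to below 0.7 moderate; 0.7 and above strong) → strong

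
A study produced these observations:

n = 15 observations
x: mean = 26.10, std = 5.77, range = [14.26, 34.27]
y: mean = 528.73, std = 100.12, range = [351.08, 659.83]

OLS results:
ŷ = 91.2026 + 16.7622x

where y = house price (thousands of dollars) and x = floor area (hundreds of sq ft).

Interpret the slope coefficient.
On average, house price is about 16.7622 thousand dollars higher for every extra hundred sq ft of floor area.

The slope coefficient β₁ = 16.7622 represents the marginal effect of floor area on house price.

Interpretation:
- Floor area up by 1 hundred sq ft → predicted house price increases by 16.7622 thousand dollars
- The effect is assumed constant over the observed range of x (linearity)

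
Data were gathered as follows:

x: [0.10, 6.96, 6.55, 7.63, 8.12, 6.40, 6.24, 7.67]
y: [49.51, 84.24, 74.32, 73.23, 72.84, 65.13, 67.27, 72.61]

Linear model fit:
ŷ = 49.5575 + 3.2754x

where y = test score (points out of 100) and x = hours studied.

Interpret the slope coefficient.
For each additional hour of study time, predicted test score increases by approximately 3.2754 points.

The slope coefficient β₁ = 3.2754 represents the marginal effect of study time on test score.

Interpretation:
- Study time up by 1 hour → predicted test score increases by 3.2754 points
- This is a linear approximation: the same per-unit change is assumed across the whole observed x range

The intercept β₀ = 49.5575 is the predicted test score when study time = 0.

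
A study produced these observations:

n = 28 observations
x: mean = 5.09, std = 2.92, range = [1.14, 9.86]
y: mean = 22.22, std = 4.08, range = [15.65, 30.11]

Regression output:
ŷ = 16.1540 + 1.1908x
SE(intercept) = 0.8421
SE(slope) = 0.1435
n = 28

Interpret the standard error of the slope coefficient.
The slope 1.1908 is pinned down to within about ±0.1435 (one SE) by these data — relative uncertainty 12.1%, i.e. precise.

What SE measures:
- The standard error quantifies the sampling variability of the coefficient estimate
- It is the estimated standard deviation of β̂₁ across hypothetical repeated samples of the same size
- Smaller SE → more precise estimate

Relative precision:
- SE / |β̂₁| = 0.1435 / 1.1908 = 12.1%
- Rule of thumb (under 20%: precise; 20% to under 50%: moderately precise; 50% or more: imprecise) → precise

Link to interval estimation: a confidence interval for β₁ is β̂₁ ± t* × 0.1435, so SE sets the half-width per unit of t*.

What drives SE(β̂₁): larger n (here n = 28) → smaller SE; more residual scatter → larger SE; wider spread of x values → smaller SE.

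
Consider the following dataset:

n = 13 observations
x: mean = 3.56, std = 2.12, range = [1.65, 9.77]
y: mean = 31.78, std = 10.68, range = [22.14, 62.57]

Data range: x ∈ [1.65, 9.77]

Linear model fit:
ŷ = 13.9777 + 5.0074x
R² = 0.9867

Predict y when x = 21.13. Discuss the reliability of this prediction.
The equation gives ŷ = 119.7841; however x = 21.13 is 11.36 units above the observed range, so this extrapolated value should not be trusted.

Prediction calculation:
ŷ = 13.9777 + 5.0074 × 21.13
ŷ = 119.7841

Reliability:
- Data range: x ∈ [1.65, 9.77]
- Prediction point: x = 21.13 is 11.36 units above the observed range → this is EXTRAPOLATION, not interpolation

Why that matters here:
- R² describes fit only over the sampled x values; it says nothing about behaviour beyond them
- There are no observations near this x to validate the fitted line there
- Real relationships often flatten, saturate, or turn nonlinear at extremes

The R² = 0.9867 only validates the fit within [1.65, 9.77]; treat ŷ = 119.7841 with caution.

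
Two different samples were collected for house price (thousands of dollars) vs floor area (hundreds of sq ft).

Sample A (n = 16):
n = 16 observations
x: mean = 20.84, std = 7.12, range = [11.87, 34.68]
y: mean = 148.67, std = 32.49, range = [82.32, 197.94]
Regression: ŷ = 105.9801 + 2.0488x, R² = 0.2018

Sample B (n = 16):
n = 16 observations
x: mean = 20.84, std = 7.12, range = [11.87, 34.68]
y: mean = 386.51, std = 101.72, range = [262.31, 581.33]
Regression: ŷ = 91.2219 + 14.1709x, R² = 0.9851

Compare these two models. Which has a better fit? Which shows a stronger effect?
Model B has the better fit (R² = 0.9851 vs 0.2018). Model B shows the stronger effect (|β₁| = 14.1709 vs 2.0488).

Model Comparison:

Goodness of fit (R²):
- Model A: R² = 0.2018 → 20.18% of variance in house price explained
- Model B: R² = 0.9851 → 98.51% of variance in house price explained
- 0.9851 > 0.2018 → Model B has the better fit

Effect size (slope magnitude):
- Model A: β₁ = 2.0488 → predicted house price rises 2.0488 thousand dollars per additional hundred sq ft of floor area
- Model B: β₁ = 14.1709 → predicted house price rises 14.1709 thousand dollars per additional hundred sq ft of floor area
- |2.0488| < |14.1709| → Model B shows the stronger marginal effect

Notes:
- A better fit (higher R²) doesn't necessarily mean a more important relationship.
- The two samples could reflect different populations, time periods, or measurement quality.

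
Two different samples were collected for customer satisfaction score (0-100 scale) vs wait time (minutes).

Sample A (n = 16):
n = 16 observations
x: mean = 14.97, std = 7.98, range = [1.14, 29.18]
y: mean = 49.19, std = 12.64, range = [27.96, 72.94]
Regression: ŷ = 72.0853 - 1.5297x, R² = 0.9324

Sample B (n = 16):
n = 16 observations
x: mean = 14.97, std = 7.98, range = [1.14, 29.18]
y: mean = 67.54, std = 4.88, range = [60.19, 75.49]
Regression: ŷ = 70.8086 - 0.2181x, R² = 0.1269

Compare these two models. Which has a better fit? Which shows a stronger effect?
Model A has the better fit (R² = 0.9324 vs 0.1269). Model A shows the stronger effect (|β₁| = 1.5297 vs 0.2181).

Model Comparison:

Fit — compare R²:
- Model A: R² = 0.9324 → 93.24% of variance in satisfaction score explained
- Model B: R² = 0.1269 → 12.69% of variance in satisfaction score explained
- 0.9324 > 0.1269 → Model A has the better fit

Strength of effect — compare |β₁|:
- Model A: β₁ = -1.5297 → predicted satisfaction score falls 1.5297 points per additional minute of wait time
- Model B: β₁ = -0.2181 → predicted satisfaction score falls 0.2181 points per additional minute of wait time
- |-1.5297| > |-0.2181| → Model A shows the stronger marginal effect

Note: R² measures how tightly points cluster around the line; β₁ measures how steep the line is — they answer different questions.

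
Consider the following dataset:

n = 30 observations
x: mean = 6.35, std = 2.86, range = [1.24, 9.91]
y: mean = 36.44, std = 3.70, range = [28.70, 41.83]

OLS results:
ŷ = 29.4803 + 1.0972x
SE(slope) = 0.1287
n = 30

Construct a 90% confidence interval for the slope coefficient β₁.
The 90% CI for β₁ is (0.8783, 1.3161)

Confidence interval for the slope:

The 90% CI for β₁ is: β̂₁ ± t*(α/2, n-2) × SE(β̂₁)

Step 1: Find critical t-value
- Confidence level = 0.9
- Degrees of freedom = n - 2 = 30 - 2 = 28
- t*(α/2, 28) = 1.7011

Step 2: Calculate margin of error
Margin = 1.7011 × 0.1287 = 0.2189

Step 3: Construct interval
CI = 1.0972 ± 0.2189
CI = (0.8783, 1.3161)

Interpretation: We are 90% confident that the true slope β₁ lies between 0.8783 and 1.3161.
Since 0 is outside the interval, a two-sided test at α = 0.10 would reject H₀: β₁ = 0.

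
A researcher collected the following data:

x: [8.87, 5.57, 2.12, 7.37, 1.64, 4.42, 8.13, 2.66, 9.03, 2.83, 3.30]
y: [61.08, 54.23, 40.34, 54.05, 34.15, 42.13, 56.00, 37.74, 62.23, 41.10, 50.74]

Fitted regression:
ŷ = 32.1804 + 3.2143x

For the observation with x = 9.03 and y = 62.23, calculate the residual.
Residual = 1.0245

The residual is the difference between the actual value and the predicted value:

Residual = y - ŷ

Step 1: Calculate predicted value
ŷ = 32.1804 + 3.2143 × 9.03
ŷ = 61.2055

Step 2: Calculate residual
Residual = 62.23 - 61.2055
Residual = 1.0245

The residual is positive, so the observed y = 62.23 sits above the regression line (the line underestimates it by 1.0245).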